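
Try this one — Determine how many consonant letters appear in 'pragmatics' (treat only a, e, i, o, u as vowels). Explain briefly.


Consonants in 'pragmatics': p, r, g, m, t, c, s = 7 consonants.

7


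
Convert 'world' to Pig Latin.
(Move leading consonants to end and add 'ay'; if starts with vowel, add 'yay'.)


'world': move consonant cluster 'w' to end and add 'ay': 'orldway'.

orldway


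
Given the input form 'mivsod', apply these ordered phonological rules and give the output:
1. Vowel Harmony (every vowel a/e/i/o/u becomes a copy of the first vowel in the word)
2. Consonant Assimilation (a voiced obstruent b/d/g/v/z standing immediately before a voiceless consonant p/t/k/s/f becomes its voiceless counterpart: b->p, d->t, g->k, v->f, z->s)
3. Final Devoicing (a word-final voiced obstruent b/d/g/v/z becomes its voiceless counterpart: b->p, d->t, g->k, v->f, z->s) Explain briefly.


Starting form: 'mivsod'
Rule 1: Vowel Harmony: all vowels become 'i' (matching first vowel). 'mivsod' -> 'mivsid'
Rule 2: Consonant Assimilation: voiced obstruent before voiceless consonant becomes voiceless ('vs' -> 'fs'). 'mivsid' -> 'mifsid'
Rule 3: Final Devoicing: word-final voiced obstruent 'd' becomes voiceless 't'. 'mifsid' -> 'mifsit'
Final form: 'mifsit'

mifsit


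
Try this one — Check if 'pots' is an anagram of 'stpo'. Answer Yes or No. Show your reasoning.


Sorted letters of 'pots': 'opst'
Sorted letters of 'stpo': 'opst'
They match.

Yes


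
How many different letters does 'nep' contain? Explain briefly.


Unique letters in 'nep': {e, n, p} = 3 distinct letters.

3


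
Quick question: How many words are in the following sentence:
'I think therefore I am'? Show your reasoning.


Split into words: I | think | therefore | I | am = 5 words.

5


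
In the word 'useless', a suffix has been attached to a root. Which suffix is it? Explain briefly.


The word 'useless' = 'use' (root) + '-less' (suffix). The suffix is '-less'.

less


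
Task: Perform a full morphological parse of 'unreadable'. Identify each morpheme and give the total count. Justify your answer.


Step 1: Identify prefix: 'un' (meaning: not/reverse)
Step 2: Identify root: 'read'
Step 3: Identify suffix(es): 'able'
Decomposition: un- (prefix: not/reverse) + read (root) + -able (suffix: capable of)
Total morphemes: 3

3 morphemes (un- (prefix: not/reverse) + read (root) + -able (suffix: capable of))


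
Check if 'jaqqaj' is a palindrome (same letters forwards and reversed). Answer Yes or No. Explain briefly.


Forward: 'jaqqaj'
Reversed: 'jaqqaj'
They are identical.

Yes


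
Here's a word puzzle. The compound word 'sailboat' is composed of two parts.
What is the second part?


Split 'sailboat' into 'sail' + 'boat'. The second part is 'boat'.

boat


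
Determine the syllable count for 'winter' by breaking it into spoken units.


Break 'winter' into syllables: win-ter -> win | ter = 2 syllables

2 syllables


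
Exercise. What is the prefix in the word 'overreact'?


The word 'overreact' = 'over' (prefix) + 'react' (root). The prefix is 'over'.

over


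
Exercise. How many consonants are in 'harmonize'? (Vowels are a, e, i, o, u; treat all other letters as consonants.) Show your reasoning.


Consonants in 'harmonize': h, r, m, n, z = 5 consonants.

5


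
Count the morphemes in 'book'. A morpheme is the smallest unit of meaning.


Decomposition: book (free morpheme) = 1 morpheme(s)

1 morphemes


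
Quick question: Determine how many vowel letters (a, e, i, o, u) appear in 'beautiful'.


Vowels in 'beautiful': e, a, u, i, u = 5 vowels.

5


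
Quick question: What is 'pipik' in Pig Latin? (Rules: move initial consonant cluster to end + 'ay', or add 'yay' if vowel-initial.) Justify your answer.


'pipik': move consonant cluster 'p' to end and add 'ay': 'ipikpay'.

ipikpay


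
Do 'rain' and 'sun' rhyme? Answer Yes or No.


Rime (stressed vowel + following sounds) of 'rain': -ain = /eɪn/
Rime of 'sun': -un = /ʌn/
/eɪn/ and /ʌn/ are different ending sounds, so the words do not rhyme.

No


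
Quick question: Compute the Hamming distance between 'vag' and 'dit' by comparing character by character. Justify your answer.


Alignment:
Position 1: 'v' vs 'd' = DIFFER
Position 2: 'a' vs 'i' = DIFFER
Position 3: 'g' vs 't' = DIFFER
Total differences: 3

3


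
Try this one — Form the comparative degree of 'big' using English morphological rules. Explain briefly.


Apply comparative formation (double final consonant, add -er): 'big' -> 'bigger'.

bigger


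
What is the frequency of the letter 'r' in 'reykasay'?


Letter 'r' in 'reykasay': found at position(s) 1 = 1 occurrence(s).

1


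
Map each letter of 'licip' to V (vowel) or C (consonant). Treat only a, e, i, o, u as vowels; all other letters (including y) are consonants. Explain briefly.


Letter mapping: l = C, i = V, c = C, i = V, p = C.

CVCVC


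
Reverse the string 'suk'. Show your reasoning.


Reverse 'suk' character by character: 'kus'.

kus


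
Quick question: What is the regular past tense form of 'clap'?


Apply rule: Double final consonant and add -ed. 'clap' becomes 'clapped'.

clapped


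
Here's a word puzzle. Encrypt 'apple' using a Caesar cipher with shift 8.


Shift each letter by 8: a -> i, p -> x, p -> x, l -> t, e -> m. Result: 'ixxtm'.

ixxtm


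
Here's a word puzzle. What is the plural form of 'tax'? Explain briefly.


Apply rule: Add -es (sibilant/fricative ending). 'tax' becomes 'taxes'.

taxes


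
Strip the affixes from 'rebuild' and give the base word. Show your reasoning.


Remove prefix 're' from 'rebuild' to get root 'build'.

build


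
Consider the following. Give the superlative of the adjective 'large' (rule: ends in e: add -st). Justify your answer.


Apply superlative formation (ends in e: add -st): 'large' -> 'largest'.

largest


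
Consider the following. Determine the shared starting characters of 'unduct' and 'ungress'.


Compare from the start: 2 characters match: 'un'. Mismatch at position 3: 'd' vs 'g'.

un


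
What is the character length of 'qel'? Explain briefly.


Spell out 'qel' and number each letter: q(1), e(2), l(3). Total: 3 letters.

3


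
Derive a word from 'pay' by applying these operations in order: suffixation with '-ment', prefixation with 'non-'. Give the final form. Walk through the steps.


Step 1: Add suffix '-ment' to 'pay' = 'payment'
Step 2: Add prefix 'non-' to 'payment' = 'nonpayment'

nonpayment


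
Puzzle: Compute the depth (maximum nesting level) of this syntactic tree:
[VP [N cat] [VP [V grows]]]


Count bracket nesting levels:
'[' at pos 0: depth = 1
'[' at pos 4: depth = 2
'[' at pos 12: depth = 2
'[' at pos 16: depth = 3
Maximum depth reached: 3

3


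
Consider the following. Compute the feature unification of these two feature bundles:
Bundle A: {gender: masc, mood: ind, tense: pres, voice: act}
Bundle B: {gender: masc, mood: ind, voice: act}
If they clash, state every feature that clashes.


Compare features:
gender: A=masc vs B=masc -> unified: masc
mood: A=ind vs B=ind -> unified: ind
tense: A=pres vs B=_ -> unified: pres
voice: A=act vs B=act -> unified: act
No clashes found.

Unified: {gender: masc, mood: ind, tense: pres, voice: act}


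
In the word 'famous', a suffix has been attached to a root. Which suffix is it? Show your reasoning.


The word 'famous' = 'fame' (root) + '-ous' (suffix). The suffix is '-ous'.

ous


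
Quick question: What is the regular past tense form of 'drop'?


Apply rule: Double final consonant and add -ed. 'drop' becomes 'dropped'.

dropped


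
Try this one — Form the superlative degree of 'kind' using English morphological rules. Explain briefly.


Apply superlative formation (add -est): 'kind' -> 'kindest'.

kindest


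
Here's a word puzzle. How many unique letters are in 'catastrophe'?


Unique letters in 'catastrophe': {a, c, e, h, o, p, r, s, t} = 9 distinct letters.

9


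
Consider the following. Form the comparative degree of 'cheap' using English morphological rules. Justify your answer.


Apply comparative formation (add -er): 'cheap' -> 'cheaper'.

cheaper


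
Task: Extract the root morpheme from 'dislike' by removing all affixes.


Remove prefix 'dis' from 'dislike' to get root 'like'.

like


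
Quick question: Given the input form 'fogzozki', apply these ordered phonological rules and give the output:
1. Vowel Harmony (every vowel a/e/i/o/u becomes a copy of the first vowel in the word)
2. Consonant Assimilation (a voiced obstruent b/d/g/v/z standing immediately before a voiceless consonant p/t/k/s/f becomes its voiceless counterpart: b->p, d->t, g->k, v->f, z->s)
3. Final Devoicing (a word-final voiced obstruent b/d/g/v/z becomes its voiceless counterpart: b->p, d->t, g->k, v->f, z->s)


Starting form: 'fogzozki'
Rule 1: Vowel Harmony: all vowels become 'o' (matching first vowel). 'fogzozki' -> 'fogzozko'
Rule 2: Consonant Assimilation: voiced obstruent before voiceless consonant becomes voiceless ('zk' -> 'sk'). 'fogzozko' -> 'fogzosko'
Rule 3: Final Devoicing: the word ends in the vowel 'o', not a consonant. No change.
Final form: 'fogzosko'

fogzosko


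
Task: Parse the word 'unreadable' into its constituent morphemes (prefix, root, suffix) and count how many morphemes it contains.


Step 1: Identify prefix: 'un' (meaning: not/reverse)
Step 2: Identify root: 'read'
Step 3: Identify suffix(es): 'able'
Decomposition: un- (prefix: not/reverse) + read (root) + -able (suffix: capable of)
Total morphemes: 3

3 morphemes (un- (prefix: not/reverse) + read (root) + -able (suffix: capable of))


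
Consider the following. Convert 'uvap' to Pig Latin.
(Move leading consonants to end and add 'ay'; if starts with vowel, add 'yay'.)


'uvap' starts with a vowel, so add 'yay': 'uvapyay'.

uvapyay


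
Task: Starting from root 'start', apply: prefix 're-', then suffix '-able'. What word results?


Step 1: Add prefix 're-' to 'start' = 'restart'
Step 2: Add suffix '-able' to 'restart' = 'restartable'

restartable


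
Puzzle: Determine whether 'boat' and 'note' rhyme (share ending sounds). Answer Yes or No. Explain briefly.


Rime (stressed vowel + following sounds) of 'boat': -oat = /oʊt/
Rime of 'note': -ote = /oʊt/
/oʊt/ and /oʊt/ are the same ending sound, so the words rhyme.

Yes


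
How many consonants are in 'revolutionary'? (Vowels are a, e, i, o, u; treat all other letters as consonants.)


Consonants in 'revolutionary': r, v, l, t, n, r, y = 7 consonants.

7


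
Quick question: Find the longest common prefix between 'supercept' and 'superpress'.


Compare from the start: 5 characters match: 'super'. Mismatch at position 6: 'c' vs 'p'.

super


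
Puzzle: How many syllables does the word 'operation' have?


Break 'operation' into syllables: op-er-a-tion -> op | er | a | tion = 4 syllables

4 syllables


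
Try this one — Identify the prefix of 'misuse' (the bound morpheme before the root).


The word 'misuse' = 'mis' (prefix) + 'use' (root). The prefix is 'mis'.

mis


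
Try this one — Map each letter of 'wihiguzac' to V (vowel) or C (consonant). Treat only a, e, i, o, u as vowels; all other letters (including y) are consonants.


Letter mapping: w = C, i = V, h = C, i = V, g = C, u = V, z = C, a = V, c = C.

CVCVCVCVC


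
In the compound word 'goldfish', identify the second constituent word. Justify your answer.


Split 'goldfish' into 'gold' + 'fish'. The second part is 'fish'.

fish


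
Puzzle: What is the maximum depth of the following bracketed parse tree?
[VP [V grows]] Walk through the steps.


Count bracket nesting levels:
'[' at pos 0: depth = 1
'[' at pos 4: depth = 2
Maximum depth reached: 2

2


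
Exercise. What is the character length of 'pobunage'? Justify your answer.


Spell out 'pobunage' and number each letter: p(1), o(2), b(3), u(4), n(5), a(6), g(7), e(8). Total: 8 letters.

8


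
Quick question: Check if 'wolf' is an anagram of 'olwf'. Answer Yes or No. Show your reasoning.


Sorted letters of 'wolf': 'flow'
Sorted letters of 'olwf': 'flow'
They match.

Yes


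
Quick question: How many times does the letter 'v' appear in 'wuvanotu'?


Letter 'v' in 'wuvanotu': found at position(s) 3 = 1 occurrence(s).

1


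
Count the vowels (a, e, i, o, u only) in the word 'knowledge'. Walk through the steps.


Vowels in 'knowledge': o, e, e = 3 vowels.

3


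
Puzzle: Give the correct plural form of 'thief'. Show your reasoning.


Apply rule: Change -f to -ves. 'thief' becomes 'thieves'.

thieves


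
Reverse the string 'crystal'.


Reverse 'crystal' character by character: 'latsyrc'.

latsyrc


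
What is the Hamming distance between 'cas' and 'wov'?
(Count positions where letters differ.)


Alignment:
Position 1: 'c' vs 'w' = DIFFER
Position 2: 'a' vs 'o' = DIFFER
Position 3: 's' vs 'v' = DIFFER
Total differences: 3

3


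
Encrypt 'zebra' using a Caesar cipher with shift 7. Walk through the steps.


Shift each letter by 7: z -> g, e -> l, b -> i, r -> y, a -> h. Result: 'gliyh'.

gliyh


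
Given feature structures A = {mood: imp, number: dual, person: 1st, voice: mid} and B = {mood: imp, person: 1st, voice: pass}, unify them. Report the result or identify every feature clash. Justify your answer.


Compare features:
mood: A=imp vs B=imp -> unified: imp
number: A=dual vs B=_ -> unified: dual
person: A=1st vs B=1st -> unified: 1st
voice: A=mid vs B=pass -> CLASH
Clash detected on feature 'voice' (mid vs pass); unification fails.

CLASH on 'voice' (mid vs pass)


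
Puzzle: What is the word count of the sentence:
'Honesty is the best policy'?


Split into words: Honesty | is | the | best | policy = 5 words.

5


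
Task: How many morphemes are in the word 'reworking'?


Decomposition: re- (prefix) + work (root) + -ing (suffix) = 3 morpheme(s)

3 morphemes


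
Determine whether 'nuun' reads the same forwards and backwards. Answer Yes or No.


Forward: 'nuun'
Reversed: 'nuun'
They are identical.

Yes


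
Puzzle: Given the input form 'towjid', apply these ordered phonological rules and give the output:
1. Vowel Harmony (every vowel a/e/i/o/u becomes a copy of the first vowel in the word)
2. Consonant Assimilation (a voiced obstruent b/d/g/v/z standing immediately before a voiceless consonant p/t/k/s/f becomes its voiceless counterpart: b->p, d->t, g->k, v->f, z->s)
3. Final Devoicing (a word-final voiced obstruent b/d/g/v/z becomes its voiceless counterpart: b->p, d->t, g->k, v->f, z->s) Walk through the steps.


Starting form: 'towjid'
Rule 1: Vowel Harmony: all vowels become 'o' (matching first vowel). 'towjid' -> 'towjod'
Rule 2: Consonant Assimilation: no voiced obstruent (b/d/g/v/z) stands immediately before a voiceless consonant (p/t/k/s/f). No change.
Rule 3: Final Devoicing: word-final voiced obstruent 'd' becomes voiceless 't'. 'towjod' -> 'towjot'
Final form: 'towjot'

towjot


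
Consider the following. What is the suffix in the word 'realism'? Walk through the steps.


The word 'realism' = 'real' (root) + '-ism' (suffix). The suffix is '-ism'.

ism


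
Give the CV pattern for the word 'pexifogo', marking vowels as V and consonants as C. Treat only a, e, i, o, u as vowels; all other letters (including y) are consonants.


Letter mapping: p = C, e = V, x = C, i = V, f = C, o = V, g = C, o = V.

CVCVCVCV


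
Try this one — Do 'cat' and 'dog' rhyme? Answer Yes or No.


Rime (stressed vowel + following sounds) of 'cat': -at = /æt/
Rime of 'dog': -og = /ɒg/
/æt/ and /ɒg/ are different ending sounds, so the words do not rhyme.

No


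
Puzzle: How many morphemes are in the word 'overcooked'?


Decomposition: over- (prefix) + cook (root) + -ed (suffix) = 3 morpheme(s)

3 morphemes


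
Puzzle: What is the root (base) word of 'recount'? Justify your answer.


Remove prefix 're' from 'recount' to get root 'count'.

count


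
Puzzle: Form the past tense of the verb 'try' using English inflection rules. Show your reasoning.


Apply rule: Change -y to -ied. 'try' becomes 'tried'.

tried


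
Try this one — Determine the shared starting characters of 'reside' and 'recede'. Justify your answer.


Compare from the start: 2 characters match: 're'. Mismatch at position 3: 's' vs 'c'.

re


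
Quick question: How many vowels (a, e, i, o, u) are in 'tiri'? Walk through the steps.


Vowels in 'tiri': i, i = 2 vowels.

2


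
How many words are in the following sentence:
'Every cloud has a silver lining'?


Split into words: Every | cloud | has | a | silver | lining = 6 words.

6


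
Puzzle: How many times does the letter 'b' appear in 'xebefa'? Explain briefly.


Letter 'b' in 'xebefa': found at position(s) 3 = 1 occurrence(s).

1


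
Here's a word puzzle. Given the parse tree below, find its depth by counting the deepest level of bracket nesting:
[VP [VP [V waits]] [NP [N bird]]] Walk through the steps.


Count bracket nesting levels:
'[' at pos 0: depth = 1
'[' at pos 4: depth = 2
'[' at pos 8: depth = 3
'[' at pos 19: depth = 2
'[' at pos 23: depth = 3
Maximum depth reached: 3

3


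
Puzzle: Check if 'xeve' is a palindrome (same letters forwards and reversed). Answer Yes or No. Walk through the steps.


Forward: 'xeve'
Reversed: 'evex'
They differ.

No


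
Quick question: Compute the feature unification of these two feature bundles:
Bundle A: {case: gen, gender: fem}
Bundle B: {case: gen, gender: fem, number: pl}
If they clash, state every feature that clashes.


Compare features:
case: A=gen vs B=gen -> unified: gen
gender: A=fem vs B=fem -> unified: fem
number: A=_ vs B=pl -> unified: pl
No clashes found.

Unified: {case: gen, gender: fem, number: pl}


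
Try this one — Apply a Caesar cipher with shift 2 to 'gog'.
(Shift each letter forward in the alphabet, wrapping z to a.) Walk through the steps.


Shift each letter by 2: g -> i, o -> q, g -> i. Result: 'iqi'.

iqi


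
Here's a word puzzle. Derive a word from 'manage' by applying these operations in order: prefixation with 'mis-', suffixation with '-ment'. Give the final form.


Step 1: Add prefix 'mis-' to 'manage' = 'mismanage'
Step 2: Add suffix '-ment' to 'mismanage' = 'mismanagement'

mismanagement


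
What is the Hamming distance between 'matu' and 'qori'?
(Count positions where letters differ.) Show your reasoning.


Alignment:
Position 1: 'm' vs 'q' = DIFFER
Position 2: 'a' vs 'o' = DIFFER
Position 3: 't' vs 'r' = DIFFER
Position 4: 'u' vs 'i' = DIFFER
Total differences: 4

4


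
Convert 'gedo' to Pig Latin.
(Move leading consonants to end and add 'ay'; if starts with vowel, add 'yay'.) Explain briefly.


'gedo': move consonant cluster 'g' to end and add 'ay': 'edogay'.

edogay


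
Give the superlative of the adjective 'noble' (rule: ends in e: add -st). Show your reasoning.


Apply superlative formation (ends in e: add -st): 'noble' -> 'noblest'.

noblest


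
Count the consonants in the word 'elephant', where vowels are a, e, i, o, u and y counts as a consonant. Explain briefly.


Consonants in 'elephant': l, p, h, n, t = 5 consonants.

5


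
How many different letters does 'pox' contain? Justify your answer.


Unique letters in 'pox': {o, p, x} = 3 distinct letters.

3


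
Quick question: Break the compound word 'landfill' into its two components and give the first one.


Split 'landfill' into 'land' + 'fill'. The first part is 'land'.

land


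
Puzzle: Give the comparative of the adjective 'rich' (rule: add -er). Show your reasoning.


Apply comparative formation (add -er): 'rich' -> 'richer'.

richer


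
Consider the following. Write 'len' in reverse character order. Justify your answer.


Reverse 'len' character by character: 'nel'.

nel


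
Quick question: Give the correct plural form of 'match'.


Apply rule: Add -es (sibilant/fricative ending). 'match' becomes 'matches'.

matches


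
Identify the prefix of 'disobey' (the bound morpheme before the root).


The word 'disobey' = 'dis' (prefix) + 'obey' (root). The prefix is 'dis'.

dis


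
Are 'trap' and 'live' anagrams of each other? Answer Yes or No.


Sorted letters of 'trap': 'aprt'
Sorted letters of 'live': 'eilv'
They do not match.

No


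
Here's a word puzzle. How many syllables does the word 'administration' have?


Break 'administration' into syllables: ad-min-is-tra-tion -> ad | min | is | tra | tion = 5 syllables

5 syllables


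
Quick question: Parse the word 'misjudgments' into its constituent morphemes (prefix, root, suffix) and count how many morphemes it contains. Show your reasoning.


Step 1: Identify prefix: 'mis' (meaning: wrongly)
Step 2: Identify root: 'judge'
Step 3: Identify suffix(es): 'ment, s'
Decomposition: mis- (prefix: wrongly) + judge (root) + -ment (suffix: action/result) + -s (plural)
Total morphemes: 4

4 morphemes (mis- (prefix: wrongly) + judge (root) + -ment (suffix: action/result) + -s (plural))


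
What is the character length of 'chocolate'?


Spell out 'chocolate' and number each letter: c(1), h(2), o(3), c(4), o(5), l(6), a(7), t(8), e(9). Total: 9 letters.

9


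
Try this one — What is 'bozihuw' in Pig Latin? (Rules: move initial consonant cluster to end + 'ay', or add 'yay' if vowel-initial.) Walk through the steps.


'bozihuw': move consonant cluster 'b' to end and add 'ay': 'ozihuwbay'.

ozihuwbay


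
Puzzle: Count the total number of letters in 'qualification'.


Spell out 'qualification' and number each letter: q(1), u(2), a(3), l(4), i(5), f(6), i(7), c(8), a(9), t(10), i(11), o(12), n(13). Total: 13 letters.

13


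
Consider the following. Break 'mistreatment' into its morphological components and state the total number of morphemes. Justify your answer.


Step 1: Identify prefix: 'mis' (meaning: wrongly)
Step 2: Identify root: 'treat'
Step 3: Identify suffix(es): 'ment'
Decomposition: mis- (prefix: wrongly) + treat (root) + -ment (suffix: action/result)
Total morphemes: 3

3 morphemes (mis- (prefix: wrongly) + treat (root) + -ment (suffix: action/result))


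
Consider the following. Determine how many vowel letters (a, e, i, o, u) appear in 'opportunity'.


Vowels in 'opportunity': o, o, u, i = 4 vowels.

4


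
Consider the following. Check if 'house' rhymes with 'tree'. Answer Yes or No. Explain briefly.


Rime (stressed vowel + following sounds) of 'house': -ouse = /aʊs/
Rime of 'tree': -ee = /iː/
/aʊs/ and /iː/ are different ending sounds, so the words do not rhyme.

No


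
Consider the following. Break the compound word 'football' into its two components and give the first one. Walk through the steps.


Split 'football' into 'foot' + 'ball'. The first part is 'foot'.

foot


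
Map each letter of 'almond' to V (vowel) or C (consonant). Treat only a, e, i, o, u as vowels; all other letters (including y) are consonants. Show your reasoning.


Letter mapping: a = V, l = C, m = C, o = V, n = C, d = C.

VCCVCC


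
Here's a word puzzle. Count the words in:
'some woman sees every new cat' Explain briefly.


Split into words: some | woman | sees | every | new | cat = 6 words.

6


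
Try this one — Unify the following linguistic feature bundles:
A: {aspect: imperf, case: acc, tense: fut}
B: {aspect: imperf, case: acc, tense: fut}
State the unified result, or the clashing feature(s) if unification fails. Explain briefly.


Compare features:
aspect: A=imperf vs B=imperf -> unified: imperf
case: A=acc vs B=acc -> unified: acc
tense: A=fut vs B=fut -> unified: fut
No clashes found.

Unified: {aspect: imperf, case: acc, tense: fut}


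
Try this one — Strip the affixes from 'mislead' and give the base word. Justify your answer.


Remove prefix 'mis' from 'mislead' to get root 'lead'.

lead


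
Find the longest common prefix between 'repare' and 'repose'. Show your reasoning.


Compare from the start: 3 characters match: 'rep'. Mismatch at position 4: 'a' vs 'o'.

rep


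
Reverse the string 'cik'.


Reverse 'cik' character by character: 'kic'.

kic


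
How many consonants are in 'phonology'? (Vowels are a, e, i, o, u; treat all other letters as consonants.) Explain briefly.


Consonants in 'phonology': p, h, n, l, g, y = 6 consonants.

6


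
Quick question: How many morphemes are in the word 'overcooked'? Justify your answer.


Decomposition: over- (prefix) + cook (root) + -ed (suffix) = 3 morpheme(s)

3 morphemes


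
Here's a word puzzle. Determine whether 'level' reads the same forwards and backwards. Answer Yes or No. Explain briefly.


Forward: 'level'
Reversed: 'level'
They are identical.

Yes


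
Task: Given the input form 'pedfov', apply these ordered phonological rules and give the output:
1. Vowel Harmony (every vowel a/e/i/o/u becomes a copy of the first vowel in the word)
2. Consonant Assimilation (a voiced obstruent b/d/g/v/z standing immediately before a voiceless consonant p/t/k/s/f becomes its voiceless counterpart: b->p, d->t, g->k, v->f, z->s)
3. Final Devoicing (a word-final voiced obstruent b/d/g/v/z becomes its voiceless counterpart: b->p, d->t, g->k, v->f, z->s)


Starting form: 'pedfov'
Rule 1: Vowel Harmony: all vowels become 'e' (matching first vowel). 'pedfov' -> 'pedfev'
Rule 2: Consonant Assimilation: voiced obstruent before voiceless consonant becomes voiceless ('df' -> 'tf'). 'pedfev' -> 'petfev'
Rule 3: Final Devoicing: word-final voiced obstruent 'v' becomes voiceless 'f'. 'petfev' -> 'petfef'
Final form: 'petfef'

petfef


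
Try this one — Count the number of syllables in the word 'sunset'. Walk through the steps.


Break 'sunset' into syllables: sun-set -> sun | set = 2 syllables

2 syllables


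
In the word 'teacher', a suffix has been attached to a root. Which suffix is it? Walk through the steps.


The word 'teacher' = 'teach' (root) + '-er' (suffix). The suffix is '-er'.

er


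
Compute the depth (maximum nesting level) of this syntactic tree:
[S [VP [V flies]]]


Count bracket nesting levels:
'[' at pos 0: depth = 1
'[' at pos 3: depth = 2
'[' at pos 7: depth = 3
Maximum depth reached: 3

3


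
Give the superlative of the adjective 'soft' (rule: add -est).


Apply superlative formation (add -est): 'soft' -> 'softest'.

softest


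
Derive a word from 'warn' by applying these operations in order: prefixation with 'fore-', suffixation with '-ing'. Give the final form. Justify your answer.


Step 1: Add prefix 'fore-' to 'warn' = 'forewarn'
Step 2: Add suffix '-ing' to 'forewarn' = 'forewarning'

forewarning


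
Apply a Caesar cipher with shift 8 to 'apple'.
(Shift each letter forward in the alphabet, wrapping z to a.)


Shift each letter by 8: a -> i, p -> x, p -> x, l -> t, e -> m. Result: 'ixxtm'.

ixxtm


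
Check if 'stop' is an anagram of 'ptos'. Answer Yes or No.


Sorted letters of 'stop': 'opst'
Sorted letters of 'ptos': 'opst'
They match.

Yes


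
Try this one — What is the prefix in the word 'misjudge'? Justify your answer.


The word 'misjudge' = 'mis' (prefix) + 'judge' (root). The prefix is 'mis'.

mis


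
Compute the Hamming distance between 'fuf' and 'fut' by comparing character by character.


Alignment:
Position 1: 'f' vs 'f' = match
Position 2: 'u' vs 'u' = match
Position 3: 'f' vs 't' = DIFFER
Total differences: 1

1


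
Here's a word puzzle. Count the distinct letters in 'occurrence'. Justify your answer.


Unique letters in 'occurrence': {c, e, n, o, r, u} = 6 distinct letters.

6


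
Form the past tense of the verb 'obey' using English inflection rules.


Apply rule: Add -ed. 'obey' becomes 'obeyed'.

obeyed


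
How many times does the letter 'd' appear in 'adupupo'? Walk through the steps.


Letter 'd' in 'adupupo': found at position(s) 2 = 1 occurrence(s).

1


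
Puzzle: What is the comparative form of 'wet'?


Apply comparative formation (double final consonant, add -er): 'wet' -> 'wetter'.

wetter


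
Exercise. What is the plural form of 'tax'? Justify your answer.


Apply rule: Add -es (sibilant/fricative ending). 'tax' becomes 'taxes'.

taxes


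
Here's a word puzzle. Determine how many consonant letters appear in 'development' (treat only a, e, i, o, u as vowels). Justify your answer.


Consonants in 'development': d, v, l, p, m, n, t = 7 consonants.

7


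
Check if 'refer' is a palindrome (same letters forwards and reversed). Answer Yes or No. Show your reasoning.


Forward: 'refer'
Reversed: 'refer'
They are identical.

Yes


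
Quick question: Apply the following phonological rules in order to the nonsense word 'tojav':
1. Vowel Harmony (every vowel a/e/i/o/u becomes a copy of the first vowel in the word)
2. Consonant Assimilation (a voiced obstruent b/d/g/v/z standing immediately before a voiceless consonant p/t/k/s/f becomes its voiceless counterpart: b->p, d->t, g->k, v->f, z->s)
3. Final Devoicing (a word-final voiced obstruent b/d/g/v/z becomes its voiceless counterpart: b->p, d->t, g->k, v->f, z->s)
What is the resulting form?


Starting form: 'tojav'
Rule 1: Vowel Harmony: all vowels become 'o' (matching first vowel). 'tojav' -> 'tojov'
Rule 2: Consonant Assimilation: no voiced obstruent (b/d/g/v/z) stands immediately before a voiceless consonant (p/t/k/s/f). No change.
Rule 3: Final Devoicing: word-final voiced obstruent 'v' becomes voiceless 'f'. 'tojov' -> 'tojof'
Final form: 'tojof'

tojof


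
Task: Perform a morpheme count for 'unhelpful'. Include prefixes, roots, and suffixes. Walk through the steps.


Decomposition: un- (prefix) + help (root) + -ful (suffix) = 3 morpheme(s)

3 morphemes


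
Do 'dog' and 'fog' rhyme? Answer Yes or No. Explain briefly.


Rime (stressed vowel + following sounds) of 'dog': -og = /ɒg/
Rime of 'fog': -og = /ɒg/
/ɒg/ and /ɒg/ are the same ending sound, so the words rhyme.

Yes


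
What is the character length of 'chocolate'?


Spell out 'chocolate' and number each letter: c(1), h(2), o(3), c(4), o(5), l(6), a(7), t(8), e(9). Total: 9 letters.

9


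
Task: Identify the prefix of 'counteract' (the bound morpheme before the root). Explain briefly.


The word 'counteract' = 'counter' (prefix) + 'act' (root). The prefix is 'counter'.

counter


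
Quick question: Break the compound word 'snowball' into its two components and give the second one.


Split 'snowball' into 'snow' + 'ball'. The second part is 'ball'.

ball


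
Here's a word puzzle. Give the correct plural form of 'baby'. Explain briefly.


Apply rule: Change -y to -ies (consonant + y). 'baby' becomes 'babies'.

babies


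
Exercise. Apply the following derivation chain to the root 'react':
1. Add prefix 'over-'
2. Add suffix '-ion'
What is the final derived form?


Step 1: Add prefix 'over-' to 'react' = 'overreact'
Step 2: Add suffix '-ion' to 'overreact' = 'overreaction'

overreaction


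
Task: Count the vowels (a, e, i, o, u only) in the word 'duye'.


Vowels in 'duye': u, e = 2 vowels.

2


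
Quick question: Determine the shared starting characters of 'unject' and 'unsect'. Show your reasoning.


Compare from the start: 2 characters match: 'un'. Mismatch at position 3: 'j' vs 's'.

un


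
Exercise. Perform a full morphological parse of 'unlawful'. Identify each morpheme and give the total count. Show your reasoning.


Step 1: Identify prefix: 'un' (meaning: not/reverse)
Step 2: Identify root: 'law'
Step 3: Identify suffix(es): 'ful'
Decomposition: un- (prefix: not/reverse) + law (root) + -ful (suffix: full of)
Total morphemes: 3

3 morphemes (un- (prefix: not/reverse) + law (root) + -ful (suffix: full of))


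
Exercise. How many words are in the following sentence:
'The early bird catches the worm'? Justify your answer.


Split into words: The | early | bird | catches | the | worm = 6 words.

6


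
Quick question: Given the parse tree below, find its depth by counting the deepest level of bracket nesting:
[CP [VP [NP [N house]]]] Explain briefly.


Count bracket nesting levels:
'[' at pos 0: depth = 1
'[' at pos 4: depth = 2
'[' at pos 8: depth = 3
'[' at pos 12: depth = 4
Maximum depth reached: 4

4


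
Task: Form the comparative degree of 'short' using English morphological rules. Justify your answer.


Apply comparative formation (add -er): 'short' -> 'shorter'.

shorter


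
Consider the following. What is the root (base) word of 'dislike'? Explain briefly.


Remove prefix 'dis' from 'dislike' to get root 'like'.

like


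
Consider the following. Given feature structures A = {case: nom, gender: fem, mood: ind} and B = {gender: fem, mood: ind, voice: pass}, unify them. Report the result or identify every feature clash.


Compare features:
case: A=nom vs B=_ -> unified: nom
gender: A=fem vs B=fem -> unified: fem
mood: A=ind vs B=ind -> unified: ind
voice: A=_ vs B=pass -> unified: pass
No clashes found.

Unified: {case: nom, gender: fem, mood: ind, voice: pass}


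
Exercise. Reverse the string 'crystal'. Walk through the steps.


Reverse 'crystal' character by character: 'latsyrc'.

latsyrc


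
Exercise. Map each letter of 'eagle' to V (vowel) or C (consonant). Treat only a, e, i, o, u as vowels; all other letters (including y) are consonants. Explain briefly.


Letter mapping: e = V, a = V, g = C, l = C, e = V.

VVCCV


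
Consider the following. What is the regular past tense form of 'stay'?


Apply rule: Add -ed. 'stay' becomes 'stayed'.

stayed


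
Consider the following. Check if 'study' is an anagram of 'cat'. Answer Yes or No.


Sorted letters of 'study': 'dstuy'
Sorted letters of 'cat': 'act'
They do not match.

No


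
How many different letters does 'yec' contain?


Unique letters in 'yec': {c, e, y} = 3 distinct letters.

3


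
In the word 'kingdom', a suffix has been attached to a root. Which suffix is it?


The word 'kingdom' = 'king' (root) + '-dom' (suffix). The suffix is '-dom'.

dom


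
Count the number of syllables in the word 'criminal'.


Break 'criminal' into syllables: crim-i-nal -> crim | i | nal = 3 syllables

3 syllables


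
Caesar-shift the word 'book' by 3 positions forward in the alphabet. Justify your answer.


Shift each letter by 3: b -> e, o -> r, o -> r, k -> n. Result: 'errn'.

errn


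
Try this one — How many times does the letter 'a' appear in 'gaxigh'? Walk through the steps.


Letter 'a' in 'gaxigh': found at position(s) 2 = 1 occurrence(s).

1


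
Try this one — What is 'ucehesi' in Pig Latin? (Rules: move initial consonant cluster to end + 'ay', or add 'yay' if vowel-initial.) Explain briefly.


'ucehesi' starts with a vowel, so add 'yay': 'ucehesiyay'.

ucehesiyay


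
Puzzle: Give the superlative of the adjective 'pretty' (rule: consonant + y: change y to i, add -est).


Apply superlative formation (consonant + y: change y to i, add -est): 'pretty' -> 'prettiest'.

prettiest


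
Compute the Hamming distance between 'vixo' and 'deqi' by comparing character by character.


Alignment:
Position 1: 'v' vs 'd' = DIFFER
Position 2: 'i' vs 'e' = DIFFER
Position 3: 'x' vs 'q' = DIFFER
Position 4: 'o' vs 'i' = DIFFER
Total differences: 4

4


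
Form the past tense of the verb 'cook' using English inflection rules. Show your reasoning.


Apply rule: Add -ed. 'cook' becomes 'cooked'.

cooked


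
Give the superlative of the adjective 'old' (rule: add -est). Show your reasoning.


Apply superlative formation (add -est): 'old' -> 'oldest'.

oldest


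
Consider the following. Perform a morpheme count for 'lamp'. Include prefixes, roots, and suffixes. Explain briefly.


Decomposition: lamp (free morpheme) = 1 morpheme(s)

1 morphemes


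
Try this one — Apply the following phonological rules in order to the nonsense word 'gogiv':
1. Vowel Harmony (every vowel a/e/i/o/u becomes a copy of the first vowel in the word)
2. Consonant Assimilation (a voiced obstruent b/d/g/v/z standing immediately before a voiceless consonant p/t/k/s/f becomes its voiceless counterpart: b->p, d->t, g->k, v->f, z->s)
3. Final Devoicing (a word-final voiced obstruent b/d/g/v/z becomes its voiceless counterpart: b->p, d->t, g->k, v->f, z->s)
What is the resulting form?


Starting form: 'gogiv'
Rule 1: Vowel Harmony: all vowels become 'o' (matching first vowel). 'gogiv' -> 'gogov'
Rule 2: Consonant Assimilation: no voiced obstruent (b/d/g/v/z) stands immediately before a voiceless consonant (p/t/k/s/f). No change.
Rule 3: Final Devoicing: word-final voiced obstruent 'v' becomes voiceless 'f'. 'gogov' -> 'gogof'
Final form: 'gogof'

gogof


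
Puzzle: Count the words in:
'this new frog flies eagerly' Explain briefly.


Split into words: this | new | frog | flies | eagerly = 5 words.

5


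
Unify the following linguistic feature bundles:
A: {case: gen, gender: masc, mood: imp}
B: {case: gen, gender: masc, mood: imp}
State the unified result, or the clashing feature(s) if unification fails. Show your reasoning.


Compare features:
case: A=gen vs B=gen -> unified: gen
gender: A=masc vs B=masc -> unified: masc
mood: A=imp vs B=imp -> unified: imp
No clashes found.

Unified: {case: gen, gender: masc, mood: imp}


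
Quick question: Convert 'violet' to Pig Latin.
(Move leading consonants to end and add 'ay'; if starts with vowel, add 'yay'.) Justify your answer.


'violet': move consonant cluster 'v' to end and add 'ay': 'ioletvay'.

ioletvay


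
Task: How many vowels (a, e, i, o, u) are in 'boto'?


Vowels in 'boto': o, o = 2 vowels.

2


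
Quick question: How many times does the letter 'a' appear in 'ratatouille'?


Letter 'a' in 'ratatouille': found at position(s) 2, 4 = 2 occurrence(s).

2


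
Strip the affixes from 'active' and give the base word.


Remove suffix '-ive' from 'active' to get root 'act'.

act


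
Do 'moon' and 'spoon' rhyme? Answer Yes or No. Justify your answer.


Rime (stressed vowel + following sounds) of 'moon': -oon = /uːn/
Rime of 'spoon': -oon = /uːn/
/uːn/ and /uːn/ are the same ending sound, so the words rhyme.

Yes


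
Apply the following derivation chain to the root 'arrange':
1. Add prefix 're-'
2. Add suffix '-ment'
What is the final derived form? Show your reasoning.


Step 1: Add prefix 're-' to 'arrange' = 'rearrange'
Step 2: Add suffix '-ment' to 'rearrange' = 'rearrangement'

rearrangement


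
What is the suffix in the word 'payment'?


The word 'payment' = 'pay' (root) + '-ment' (suffix). The suffix is '-ment'.

ment


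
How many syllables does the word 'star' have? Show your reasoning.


Break 'star' into syllables: star -> star = 1 syllable

1 syllable


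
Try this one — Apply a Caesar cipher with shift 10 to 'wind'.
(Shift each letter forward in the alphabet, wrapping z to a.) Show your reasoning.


Shift each letter by 10: w -> g, i -> s, n -> x, d -> n. Result: 'gsxn'.

gsxn


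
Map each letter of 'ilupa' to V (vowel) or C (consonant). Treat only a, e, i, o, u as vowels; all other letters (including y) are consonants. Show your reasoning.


Letter mapping: i = V, l = C, u = V, p = C, a = V.

VCVCV


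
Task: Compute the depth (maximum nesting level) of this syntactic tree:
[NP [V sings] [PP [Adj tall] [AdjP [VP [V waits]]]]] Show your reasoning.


Count bracket nesting levels:
'[' at pos 0: depth = 1
'[' at pos 4: depth = 2
'[' at pos 14: depth = 2
'[' at pos 18: depth = 3
'[' at pos 29: depth = 3
'[' at pos 35: depth = 4
'[' at pos 39: depth = 5
Maximum depth reached: 5

5
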